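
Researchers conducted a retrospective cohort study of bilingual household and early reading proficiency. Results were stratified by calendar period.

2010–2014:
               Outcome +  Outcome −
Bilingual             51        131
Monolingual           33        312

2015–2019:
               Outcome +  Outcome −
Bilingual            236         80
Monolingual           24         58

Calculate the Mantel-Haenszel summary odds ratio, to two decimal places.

4.96

OR_MH = Σ(aᵢdᵢ/nᵢ) / Σ(bᵢcᵢ/nᵢ), where nᵢ is the stratum total.
Stratum 1 (2010–2014): n = 527; a·d/n = 51·312/527 = 30.1935; b·c/n = 131·33/527 = 8.2030
Stratum 2 (2015–2019): n = 398; a·d/n = 236·58/398 = 34.3920; b·c/n = 80·24/398 = 4.8241
OR_MH = (30.1935 + 34.3920) / (8.2030 + 4.8241) = 64.5855 / 13.0272 = 4.95776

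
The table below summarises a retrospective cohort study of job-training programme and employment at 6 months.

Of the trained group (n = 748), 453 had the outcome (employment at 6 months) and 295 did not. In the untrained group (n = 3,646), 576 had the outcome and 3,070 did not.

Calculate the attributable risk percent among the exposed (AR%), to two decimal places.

73.91

From the description: a = 453, b = 295, c = 576, d = 3070.
Risk in exposed = 453/748 = 0.60561; risk in unexposed = 576/3646 = 0.15798.
RR = 0.60561/0.15798 = 3.83346
AR% = (RR − 1)/RR × 100 = (3.83346 − 1)/3.83346 × 100 = 73.9139%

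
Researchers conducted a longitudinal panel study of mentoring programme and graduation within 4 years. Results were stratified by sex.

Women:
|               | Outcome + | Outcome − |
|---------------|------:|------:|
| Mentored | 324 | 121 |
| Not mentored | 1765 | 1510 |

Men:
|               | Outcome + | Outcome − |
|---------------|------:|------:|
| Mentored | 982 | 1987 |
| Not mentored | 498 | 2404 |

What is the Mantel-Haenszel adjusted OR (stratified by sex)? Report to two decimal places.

OR_MH = Σ(aᵢdᵢ/nᵢ) / Σ(bᵢcᵢ/nᵢ), where nᵢ is the stratum total.
Stratum 1 (Women): n = 3720; a·d/n = 324·1510/3720 = 131.5161; b·c/n = 121·1765/3720 = 57.4099
Stratum 2 (Men): n = 5871; a·d/n = 982·2404/5871 = 402.0998; b·c/n = 1987·498/5871 = 168.5447
OR_MH = (131.5161 + 402.0998) / (57.4099 + 168.5447) = 533.6159 / 225.9547 = 2.36161

2.36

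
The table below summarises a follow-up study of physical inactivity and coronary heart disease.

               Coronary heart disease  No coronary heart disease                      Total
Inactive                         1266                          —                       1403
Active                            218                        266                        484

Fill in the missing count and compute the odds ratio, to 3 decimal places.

11.276

The missing cell is in the exposed row: 1403 − 1266 = 137.
So a = 1266, b = 137, c = 218, d = 266.
OR = (a·d)/(b·c) = (1266 × 266) / (137 × 218) = 336756 / 29866 = 11.27556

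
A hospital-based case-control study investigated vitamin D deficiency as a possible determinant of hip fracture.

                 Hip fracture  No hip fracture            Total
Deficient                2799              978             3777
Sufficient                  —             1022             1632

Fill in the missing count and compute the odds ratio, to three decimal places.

The missing cell is in the unexposed row: 1632 − 1022 = 610.
So a = 2799, b = 978, c = 610, d = 1022.
OR = (a·d)/(b·c) = (2799 × 1022) / (978 × 610) = 2860578 / 596580 = 4.79496

4.795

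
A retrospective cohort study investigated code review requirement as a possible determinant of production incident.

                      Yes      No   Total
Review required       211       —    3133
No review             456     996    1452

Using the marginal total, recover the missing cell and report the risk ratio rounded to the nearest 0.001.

0.214

The missing cell is in the exposed row: 3133 − 211 = 2922.
So a = 211, b = 2922, c = 456, d = 996.
RR = [a/(a+b)] / [c/(c+d)] = (211/3133) / (456/1452) = 0.06735/0.31405 = 0.21445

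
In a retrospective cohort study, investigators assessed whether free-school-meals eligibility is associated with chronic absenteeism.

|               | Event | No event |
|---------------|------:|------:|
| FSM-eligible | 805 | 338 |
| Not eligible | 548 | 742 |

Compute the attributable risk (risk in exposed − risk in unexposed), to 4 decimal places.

Cells: a = 805, b = 338, c = 548, d = 742.
Risk in exposed = 805/1143 = 0.704287; risk in unexposed = 548/1290 = 0.424806.
Risk difference = 0.704287 − 0.424806 = 0.279481

0.2795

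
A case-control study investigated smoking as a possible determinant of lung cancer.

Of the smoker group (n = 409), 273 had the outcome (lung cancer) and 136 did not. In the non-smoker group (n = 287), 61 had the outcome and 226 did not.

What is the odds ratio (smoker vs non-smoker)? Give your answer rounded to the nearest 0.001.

7.437

From the description: a = 273, b = 136, c = 61, d = 226.
OR = (a·d)/(b·c) = (273 × 226) / (136 × 61) = 61698 / 8296 = 7.43708
The odds of lung cancer are about 7.44 times as high in the smoker group.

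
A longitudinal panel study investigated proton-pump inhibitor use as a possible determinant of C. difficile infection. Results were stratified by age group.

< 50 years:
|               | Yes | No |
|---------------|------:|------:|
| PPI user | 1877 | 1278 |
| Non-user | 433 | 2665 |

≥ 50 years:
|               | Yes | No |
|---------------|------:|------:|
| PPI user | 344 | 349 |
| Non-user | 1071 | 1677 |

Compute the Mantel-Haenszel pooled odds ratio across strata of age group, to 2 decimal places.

OR_MH = Σ(aᵢdᵢ/nᵢ) / Σ(bᵢcᵢ/nᵢ), where nᵢ is the stratum total.
Stratum 1 (< 50 years): n = 6253; a·d/n = 1877·2665/6253 = 799.9688; b·c/n = 1278·433/6253 = 88.4974
Stratum 2 (≥ 50 years): n = 3441; a·d/n = 344·1677/3441 = 167.6513; b·c/n = 349·1071/3441 = 108.6251
OR_MH = (799.9688 + 167.6513) / (88.4974 + 108.6251) = 967.6201 / 197.1225 = 4.90873

4.91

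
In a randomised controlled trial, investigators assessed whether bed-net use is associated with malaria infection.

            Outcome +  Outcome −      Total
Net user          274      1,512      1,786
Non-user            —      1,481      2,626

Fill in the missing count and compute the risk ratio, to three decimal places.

0.352

The missing cell is in the unexposed row: 2626 − 1481 = 1145.
So a = 274, b = 1512, c = 1145, d = 1481.
RR = [a/(a+b)] / [c/(c+d)] = (274/1786) / (1145/2626) = 0.15342/0.43602 = 0.35185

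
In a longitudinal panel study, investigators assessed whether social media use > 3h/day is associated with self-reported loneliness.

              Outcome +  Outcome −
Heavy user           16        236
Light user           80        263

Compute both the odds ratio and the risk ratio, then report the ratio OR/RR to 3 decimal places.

0.819

Cells: a = 16, b = 236, c = 80, d = 263.
OR = (16·263)/(236·80) = 4208/18880 = 0.22288
Risk in exposed = 16/252 = 0.06349; risk in unexposed = 80/343 = 0.23324; RR = 0.27222
OR/RR = 0.22288 / 0.27222 = 0.81875
The outcome is not rare, so the OR lies further from 1 than the RR.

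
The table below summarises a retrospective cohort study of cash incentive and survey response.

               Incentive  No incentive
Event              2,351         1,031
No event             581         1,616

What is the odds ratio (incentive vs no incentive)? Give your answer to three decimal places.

6.342

Reading the table with exposure as columns: a = 2351 (Incentive, case), b = 581 (Incentive, non-case), c = 1031 (No incentive, case), d = 1616.
OR = (a·d)/(b·c) = (2351 × 1616) / (581 × 1031) = 3799216 / 599011 = 6.34248
The odds of survey response are about 6.34 times as high in the incentive group.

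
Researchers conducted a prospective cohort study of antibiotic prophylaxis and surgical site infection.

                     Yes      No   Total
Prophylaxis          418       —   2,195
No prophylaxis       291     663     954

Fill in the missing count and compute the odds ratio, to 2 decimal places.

0.54

The missing cell is in the exposed row: 2195 − 418 = 1777.
So a = 418, b = 1777, c = 291, d = 663.
OR = (a·d)/(b·c) = (418 × 663) / (1777 × 291) = 277134 / 517107 = 0.53593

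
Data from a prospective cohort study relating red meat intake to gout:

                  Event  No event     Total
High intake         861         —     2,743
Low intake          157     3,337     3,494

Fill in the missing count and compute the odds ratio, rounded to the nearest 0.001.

The missing cell is in the exposed row: 2743 − 861 = 1882.
So a = 861, b = 1882, c = 157, d = 3337.
OR = (a·d)/(b·c) = (861 × 3337) / (1882 × 157) = 2873157 / 295474 = 9.72389

9.724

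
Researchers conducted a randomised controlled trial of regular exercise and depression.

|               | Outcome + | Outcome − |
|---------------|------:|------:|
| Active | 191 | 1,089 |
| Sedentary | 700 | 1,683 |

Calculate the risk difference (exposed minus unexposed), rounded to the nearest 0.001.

-0.145

Cells: a = 191, b = 1089, c = 700, d = 1683.
Risk in exposed = 191/1280 = 0.149219; risk in unexposed = 700/2383 = 0.293747.
Risk difference = 0.149219 − 0.293747 = -0.144529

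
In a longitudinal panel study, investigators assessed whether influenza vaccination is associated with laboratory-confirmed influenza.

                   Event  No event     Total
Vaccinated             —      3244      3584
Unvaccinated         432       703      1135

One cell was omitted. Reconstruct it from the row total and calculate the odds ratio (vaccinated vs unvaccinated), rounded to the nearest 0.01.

0.17

The missing cell is in the exposed row: 3584 − 3244 = 340.
So a = 340, b = 3244, c = 432, d = 703.
OR = (a·d)/(b·c) = (340 × 703) / (3244 × 432) = 239020 / 1401408 = 0.17056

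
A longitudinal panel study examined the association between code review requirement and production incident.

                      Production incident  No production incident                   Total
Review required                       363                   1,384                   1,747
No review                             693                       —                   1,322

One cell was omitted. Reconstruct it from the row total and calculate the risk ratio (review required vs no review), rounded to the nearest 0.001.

The missing cell is in the unexposed row: 1322 − 693 = 629.
So a = 363, b = 1384, c = 693, d = 629.
RR = [a/(a+b)] / [c/(c+d)] = (363/1747) / (693/1322) = 0.20778/0.52421 = 0.39638

0.396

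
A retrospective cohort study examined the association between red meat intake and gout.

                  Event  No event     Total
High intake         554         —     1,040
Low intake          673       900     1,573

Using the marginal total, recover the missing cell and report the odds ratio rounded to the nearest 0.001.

The missing cell is in the exposed row: 1040 − 554 = 486.
So a = 554, b = 486, c = 673, d = 900.
OR = (a·d)/(b·c) = (554 × 900) / (486 × 673) = 498600 / 327078 = 1.52441

1.524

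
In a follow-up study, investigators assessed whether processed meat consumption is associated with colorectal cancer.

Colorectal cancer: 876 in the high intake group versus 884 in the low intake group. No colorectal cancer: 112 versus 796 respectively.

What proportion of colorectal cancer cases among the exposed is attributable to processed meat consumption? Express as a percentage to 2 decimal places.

40.65

From the description: a = 876, b = 112, c = 884, d = 796.
Risk in exposed = 876/988 = 0.88664; risk in unexposed = 884/1680 = 0.52619.
RR = 0.88664/0.52619 = 1.68502
AR% = (RR − 1)/RR × 100 = (1.68502 − 1)/1.68502 × 100 = 40.6534%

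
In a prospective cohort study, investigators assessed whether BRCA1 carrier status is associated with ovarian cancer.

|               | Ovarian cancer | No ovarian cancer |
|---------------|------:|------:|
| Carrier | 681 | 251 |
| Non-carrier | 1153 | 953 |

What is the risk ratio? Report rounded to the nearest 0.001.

Cells: a = 681, b = 251, c = 1153, d = 953.
Risk in exposed = 681/932 = 0.73069; risk in unexposed = 1153/2106 = 0.54748.
RR = 0.73069 / 0.54748 = 1.33463
The risk among the exposed is 1.33 times that among the unexposed.

1.335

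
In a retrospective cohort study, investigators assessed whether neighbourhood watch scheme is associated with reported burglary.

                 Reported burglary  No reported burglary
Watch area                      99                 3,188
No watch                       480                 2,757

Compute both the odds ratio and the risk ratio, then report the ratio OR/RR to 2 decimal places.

Cells: a = 99, b = 3188, c = 480, d = 2757.
OR = (99·2757)/(3188·480) = 272943/1530240 = 0.17837
Risk in exposed = 99/3287 = 0.03012; risk in unexposed = 480/3237 = 0.14829; RR = 0.20311
OR/RR = 0.17837 / 0.20311 = 0.87816
The outcome is not rare, so the OR lies further from 1 than the RR.

0.88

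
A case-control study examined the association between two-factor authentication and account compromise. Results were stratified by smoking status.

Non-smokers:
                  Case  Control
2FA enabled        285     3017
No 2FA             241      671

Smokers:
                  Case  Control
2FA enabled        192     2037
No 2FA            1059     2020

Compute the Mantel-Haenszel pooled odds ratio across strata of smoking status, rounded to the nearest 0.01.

OR_MH = Σ(aᵢdᵢ/nᵢ) / Σ(bᵢcᵢ/nᵢ), where nᵢ is the stratum total.
Stratum 1 (Non-smokers): n = 4214; a·d/n = 285·671/4214 = 45.3809; b·c/n = 3017·241/4214 = 172.5432
Stratum 2 (Smokers): n = 5308; a·d/n = 192·2020/5308 = 73.0671; b·c/n = 2037·1059/5308 = 406.4022
OR_MH = (45.3809 + 73.0671) / (172.5432 + 406.4022) = 118.4479 / 578.9454 = 0.20459

0.20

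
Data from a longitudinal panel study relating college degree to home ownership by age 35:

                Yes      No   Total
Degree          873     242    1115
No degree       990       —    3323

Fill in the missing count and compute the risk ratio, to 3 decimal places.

The missing cell is in the unexposed row: 3323 − 990 = 2333.
So a = 873, b = 242, c = 990, d = 2333.
RR = [a/(a+b)] / [c/(c+d)] = (873/1115) / (990/3323) = 0.78296/0.29792 = 2.62806

2.628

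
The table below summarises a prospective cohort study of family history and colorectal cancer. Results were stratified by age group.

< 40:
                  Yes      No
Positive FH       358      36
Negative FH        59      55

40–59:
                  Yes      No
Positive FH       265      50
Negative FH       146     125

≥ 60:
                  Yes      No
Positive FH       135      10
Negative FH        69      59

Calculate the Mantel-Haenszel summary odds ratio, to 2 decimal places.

OR_MH = Σ(aᵢdᵢ/nᵢ) / Σ(bᵢcᵢ/nᵢ), where nᵢ is the stratum total.
Stratum 1 (< 40): n = 508; a·d/n = 358·55/508 = 38.7598; b·c/n = 36·59/508 = 4.1811
Stratum 2 (40–59): n = 586; a·d/n = 265·125/586 = 56.5273; b·c/n = 50·146/586 = 12.4573
Stratum 3 (≥ 60): n = 273; a·d/n = 135·59/273 = 29.1758; b·c/n = 10·69/273 = 2.5275
OR_MH = (38.7598 + 56.5273 + 29.1758) / (4.1811 + 12.4573 + 2.5275) = 124.4630 / 19.1659 = 6.49398

6.49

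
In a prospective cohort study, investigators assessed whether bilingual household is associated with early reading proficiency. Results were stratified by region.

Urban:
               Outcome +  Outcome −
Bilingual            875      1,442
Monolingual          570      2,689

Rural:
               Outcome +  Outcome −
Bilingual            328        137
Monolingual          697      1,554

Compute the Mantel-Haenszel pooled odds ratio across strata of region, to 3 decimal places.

OR_MH = Σ(aᵢdᵢ/nᵢ) / Σ(bᵢcᵢ/nᵢ), where nᵢ is the stratum total.
Stratum 1 (Urban): n = 5576; a·d/n = 875·2689/5576 = 421.9647; b·c/n = 1442·570/5576 = 147.4067
Stratum 2 (Rural): n = 2716; a·d/n = 328·1554/2716 = 187.6701; b·c/n = 137·697/2716 = 35.1580
OR_MH = (421.9647 + 187.6701) / (147.4067 + 35.1580) = 609.6348 / 182.5647 = 3.33928

3.339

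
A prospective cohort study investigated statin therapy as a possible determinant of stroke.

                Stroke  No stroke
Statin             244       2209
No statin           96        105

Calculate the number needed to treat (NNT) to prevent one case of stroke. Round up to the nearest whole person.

3

Risk in treated group = 244/2453 = 0.09947; risk in control = 96/201 = 0.47761.
Absolute risk reduction = 0.47761 − 0.09947 = 0.37814
NNT = 1 / ARR = 1 / 0.37814 = 2.645 → round up → 3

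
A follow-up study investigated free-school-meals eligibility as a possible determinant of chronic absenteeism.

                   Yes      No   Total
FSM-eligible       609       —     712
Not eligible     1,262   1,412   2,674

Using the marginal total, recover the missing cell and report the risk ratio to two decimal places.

The missing cell is in the exposed row: 712 − 609 = 103.
So a = 609, b = 103, c = 1262, d = 1412.
RR = [a/(a+b)] / [c/(c+d)] = (609/712) / (1262/2674) = 0.85534/0.47195 = 1.81234

1.81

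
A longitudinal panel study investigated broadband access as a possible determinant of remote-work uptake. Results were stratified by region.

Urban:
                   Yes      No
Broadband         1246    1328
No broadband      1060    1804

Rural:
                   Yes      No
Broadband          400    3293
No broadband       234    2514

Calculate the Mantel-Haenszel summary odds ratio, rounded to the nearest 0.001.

OR_MH = Σ(aᵢdᵢ/nᵢ) / Σ(bᵢcᵢ/nᵢ), where nᵢ is the stratum total.
Stratum 1 (Urban): n = 5438; a·d/n = 1246·1804/5438 = 413.3476; b·c/n = 1328·1060/5438 = 258.8599
Stratum 2 (Rural): n = 6441; a·d/n = 400·2514/6441 = 156.1248; b·c/n = 3293·234/6441 = 119.6339
OR_MH = (413.3476 + 156.1248) / (258.8599 + 119.6339) = 569.4724 / 378.4938 = 1.50458

1.505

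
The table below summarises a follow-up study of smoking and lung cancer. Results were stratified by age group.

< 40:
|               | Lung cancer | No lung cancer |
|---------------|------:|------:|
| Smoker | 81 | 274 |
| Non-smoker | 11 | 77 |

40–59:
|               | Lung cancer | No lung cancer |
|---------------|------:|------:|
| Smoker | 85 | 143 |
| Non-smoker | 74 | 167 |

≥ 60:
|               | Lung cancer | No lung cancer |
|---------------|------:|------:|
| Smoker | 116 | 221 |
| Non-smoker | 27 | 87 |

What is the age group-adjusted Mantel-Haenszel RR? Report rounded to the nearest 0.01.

RR_MH = Σ(aᵢ·n₀ᵢ/nᵢ) / Σ(cᵢ·n₁ᵢ/nᵢ), with n₁ᵢ = aᵢ+bᵢ (exposed), n₀ᵢ = cᵢ+dᵢ (unexposed), nᵢ = n₁ᵢ+n₀ᵢ.
Stratum 1 (< 40): n₁ = 355, n₀ = 88, n = 443; a·n₀/n = 81·88/443 = 16.0903; c·n₁/n = 11·355/443 = 8.8149
Stratum 2 (40–59): n₁ = 228, n₀ = 241, n = 469; a·n₀/n = 85·241/469 = 43.6780; c·n₁/n = 74·228/469 = 35.9744
Stratum 3 (≥ 60): n₁ = 337, n₀ = 114, n = 451; a·n₀/n = 116·114/451 = 29.3215; c·n₁/n = 27·337/451 = 20.1752
RR_MH = (16.0903 + 43.6780 + 29.3215) / (8.8149 + 35.9744 + 20.1752) = 89.0898 / 64.9645 = 1.37136

1.37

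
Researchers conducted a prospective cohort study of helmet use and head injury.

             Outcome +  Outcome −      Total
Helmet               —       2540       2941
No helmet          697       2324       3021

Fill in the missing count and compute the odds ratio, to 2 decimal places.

The missing cell is in the exposed row: 2941 − 2540 = 401.
So a = 401, b = 2540, c = 697, d = 2324.
OR = (a·d)/(b·c) = (401 × 2324) / (2540 × 697) = 931924 / 1770380 = 0.52640

0.53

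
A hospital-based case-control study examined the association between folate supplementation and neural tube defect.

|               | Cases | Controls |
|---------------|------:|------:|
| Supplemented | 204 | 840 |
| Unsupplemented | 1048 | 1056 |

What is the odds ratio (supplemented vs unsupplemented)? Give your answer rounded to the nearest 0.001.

0.245

Cells: a = 204, b = 840, c = 1048, d = 1056.
OR = (a·d)/(b·c) = (204 × 1056) / (840 × 1048) = 215424 / 880320 = 0.24471
Exposure is associated with lower odds of neural tube defect (OR = 0.24 < 1).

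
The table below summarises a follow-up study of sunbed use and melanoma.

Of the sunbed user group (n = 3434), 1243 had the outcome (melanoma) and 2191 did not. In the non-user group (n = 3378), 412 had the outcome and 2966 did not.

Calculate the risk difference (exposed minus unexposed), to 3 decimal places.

0.240

From the description: a = 1243, b = 2191, c = 412, d = 2966.
Risk in exposed = 1243/3434 = 0.361969; risk in unexposed = 412/3378 = 0.121966.
Risk difference = 0.361969 − 0.121966 = 0.240003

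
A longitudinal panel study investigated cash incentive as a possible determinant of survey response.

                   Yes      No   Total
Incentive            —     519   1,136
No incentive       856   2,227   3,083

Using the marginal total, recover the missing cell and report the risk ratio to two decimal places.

1.96

The missing cell is in the exposed row: 1136 − 519 = 617.
So a = 617, b = 519, c = 856, d = 2227.
RR = [a/(a+b)] / [c/(c+d)] = (617/1136) / (856/3083) = 0.54313/0.27765 = 1.95617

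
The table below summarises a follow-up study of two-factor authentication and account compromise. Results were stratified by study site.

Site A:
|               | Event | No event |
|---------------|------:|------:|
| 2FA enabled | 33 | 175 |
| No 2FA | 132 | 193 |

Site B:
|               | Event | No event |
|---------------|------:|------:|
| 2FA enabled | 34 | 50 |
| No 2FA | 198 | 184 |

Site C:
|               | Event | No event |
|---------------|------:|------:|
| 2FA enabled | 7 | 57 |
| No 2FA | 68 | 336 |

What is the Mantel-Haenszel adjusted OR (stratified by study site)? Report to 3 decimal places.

0.417

OR_MH = Σ(aᵢdᵢ/nᵢ) / Σ(bᵢcᵢ/nᵢ), where nᵢ is the stratum total.
Stratum 1 (Site A): n = 533; a·d/n = 33·193/533 = 11.9493; b·c/n = 175·132/533 = 43.3396
Stratum 2 (Site B): n = 466; a·d/n = 34·184/466 = 13.4249; b·c/n = 50·198/466 = 21.2446
Stratum 3 (Site C): n = 468; a·d/n = 7·336/468 = 5.0256; b·c/n = 57·68/468 = 8.2821
OR_MH = (11.9493 + 13.4249 + 5.0256) / (43.3396 + 21.2446 + 8.2821) = 30.3999 / 72.8663 = 0.41720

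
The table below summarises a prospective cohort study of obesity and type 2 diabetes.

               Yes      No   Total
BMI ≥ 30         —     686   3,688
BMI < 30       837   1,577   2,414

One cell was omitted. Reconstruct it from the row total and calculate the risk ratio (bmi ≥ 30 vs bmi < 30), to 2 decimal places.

The missing cell is in the exposed row: 3688 − 686 = 3002.
So a = 3002, b = 686, c = 837, d = 1577.
RR = [a/(a+b)] / [c/(c+d)] = (3002/3688) / (837/2414) = 0.81399/0.34673 = 2.34764

2.35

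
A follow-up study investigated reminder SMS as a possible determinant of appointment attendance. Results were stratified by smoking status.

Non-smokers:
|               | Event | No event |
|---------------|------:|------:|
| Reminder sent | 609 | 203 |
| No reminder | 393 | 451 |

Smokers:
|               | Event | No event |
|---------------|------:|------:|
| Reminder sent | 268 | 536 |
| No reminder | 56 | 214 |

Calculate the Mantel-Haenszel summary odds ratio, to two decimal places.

2.88

OR_MH = Σ(aᵢdᵢ/nᵢ) / Σ(bᵢcᵢ/nᵢ), where nᵢ is the stratum total.
Stratum 1 (Non-smokers): n = 1656; a·d/n = 609·451/1656 = 165.8569; b·c/n = 203·393/1656 = 48.1757
Stratum 2 (Smokers): n = 1074; a·d/n = 268·214/1074 = 53.4004; b·c/n = 536·56/1074 = 27.9479
OR_MH = (165.8569 + 53.4004) / (48.1757 + 27.9479) = 219.2573 / 76.1236 = 2.88028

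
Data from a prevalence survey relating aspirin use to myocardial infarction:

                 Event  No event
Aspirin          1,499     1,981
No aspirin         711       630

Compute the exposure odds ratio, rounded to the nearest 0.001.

0.670

Cells: a = 1499, b = 1981, c = 711, d = 630.
OR = (a·d)/(b·c) = (1499 × 630) / (1981 × 711) = 944370 / 1408491 = 0.67048
Exposure is associated with lower odds of myocardial infarction (OR = 0.67 < 1).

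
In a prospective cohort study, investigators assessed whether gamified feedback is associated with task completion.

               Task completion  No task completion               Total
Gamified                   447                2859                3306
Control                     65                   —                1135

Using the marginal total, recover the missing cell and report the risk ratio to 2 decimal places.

The missing cell is in the unexposed row: 1135 − 65 = 1070.
So a = 447, b = 2859, c = 65, d = 1070.
RR = [a/(a+b)] / [c/(c+d)] = (447/3306) / (65/1135) = 0.13521/0.05727 = 2.36095

2.36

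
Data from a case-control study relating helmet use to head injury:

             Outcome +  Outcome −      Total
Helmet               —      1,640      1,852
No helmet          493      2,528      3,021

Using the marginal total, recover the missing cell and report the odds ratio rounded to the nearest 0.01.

0.66

The missing cell is in the exposed row: 1852 − 1640 = 212.
So a = 212, b = 1640, c = 493, d = 2528.
OR = (a·d)/(b·c) = (212 × 2528) / (1640 × 493) = 535936 / 808520 = 0.66286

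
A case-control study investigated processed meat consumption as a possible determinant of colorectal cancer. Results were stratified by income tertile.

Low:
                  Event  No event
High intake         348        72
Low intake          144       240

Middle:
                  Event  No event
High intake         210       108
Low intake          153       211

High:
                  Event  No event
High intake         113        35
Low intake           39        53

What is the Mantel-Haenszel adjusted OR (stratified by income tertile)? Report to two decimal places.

4.53

OR_MH = Σ(aᵢdᵢ/nᵢ) / Σ(bᵢcᵢ/nᵢ), where nᵢ is the stratum total.
Stratum 1 (Low): n = 804; a·d/n = 348·240/804 = 103.8806; b·c/n = 72·144/804 = 12.8955
Stratum 2 (Middle): n = 682; a·d/n = 210·211/682 = 64.9707; b·c/n = 108·153/682 = 24.2287
Stratum 3 (High): n = 240; a·d/n = 113·53/240 = 24.9542; b·c/n = 35·39/240 = 5.6875
OR_MH = (103.8806 + 64.9707 + 24.9542) / (12.8955 + 24.2287 + 5.6875) = 193.8054 / 42.8118 = 4.52692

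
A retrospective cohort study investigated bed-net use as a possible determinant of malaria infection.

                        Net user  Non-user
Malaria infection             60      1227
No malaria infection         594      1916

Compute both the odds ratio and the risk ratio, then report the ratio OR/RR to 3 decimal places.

Reading the table with exposure as columns: a = 60 (Net user, case), b = 594 (Net user, non-case), c = 1227 (Non-user, case), d = 1916.
OR = (60·1916)/(594·1227) = 114960/728838 = 0.15773
Risk in exposed = 60/654 = 0.09174; risk in unexposed = 1227/3143 = 0.39039; RR = 0.23500
OR/RR = 0.15773 / 0.23500 = 0.67119
The outcome is not rare, so the OR lies further from 1 than the RR.

0.671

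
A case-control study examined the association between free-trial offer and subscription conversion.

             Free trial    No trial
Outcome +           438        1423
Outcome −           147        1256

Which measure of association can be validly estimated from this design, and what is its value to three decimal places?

2.630

Reading the table with exposure as columns: a = 438 (Free trial, case), b = 147 (Free trial, non-case), c = 1423 (No trial, case), d = 1256.
This is a case-control study: participants were sampled on outcome status, so risks in the source population cannot be estimated directly — relative risk is not valid here. The odds ratio is the appropriate measure.
OR = (a·d)/(b·c) = (438 × 1256) / (147 × 1423) = 550128 / 209181 = 2.62991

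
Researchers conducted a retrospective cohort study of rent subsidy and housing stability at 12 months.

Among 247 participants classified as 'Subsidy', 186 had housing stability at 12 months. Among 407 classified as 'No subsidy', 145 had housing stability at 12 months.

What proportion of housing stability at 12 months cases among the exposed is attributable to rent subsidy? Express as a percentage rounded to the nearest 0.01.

From the description: a = 186, b = 61, c = 145, d = 262.
Risk in exposed = 186/247 = 0.75304; risk in unexposed = 145/407 = 0.35627.
RR = 0.75304/0.35627 = 2.11370
AR% = (RR − 1)/RR × 100 = (2.11370 − 1)/2.11370 × 100 = 52.6895%

52.69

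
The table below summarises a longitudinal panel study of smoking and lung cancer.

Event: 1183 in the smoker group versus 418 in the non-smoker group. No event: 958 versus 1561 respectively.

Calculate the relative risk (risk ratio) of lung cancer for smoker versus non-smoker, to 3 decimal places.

From the description: a = 1183, b = 958, c = 418, d = 1561.
Risk in exposed = 1183/2141 = 0.55255; risk in unexposed = 418/1979 = 0.21122.
RR = 0.55255 / 0.21122 = 2.61600
The risk among the exposed is 2.62 times that among the unexposed.

2.616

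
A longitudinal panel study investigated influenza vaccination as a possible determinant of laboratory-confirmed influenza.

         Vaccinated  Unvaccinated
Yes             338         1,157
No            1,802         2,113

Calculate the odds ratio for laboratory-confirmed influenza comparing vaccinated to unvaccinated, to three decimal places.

Reading the table with exposure as columns: a = 338 (Vaccinated, case), b = 1802 (Vaccinated, non-case), c = 1157 (Unvaccinated, case), d = 2113.
OR = (a·d)/(b·c) = (338 × 2113) / (1802 × 1157) = 714194 / 2084914 = 0.34255
Exposure is associated with lower odds of laboratory-confirmed influenza (OR = 0.34 < 1).

0.343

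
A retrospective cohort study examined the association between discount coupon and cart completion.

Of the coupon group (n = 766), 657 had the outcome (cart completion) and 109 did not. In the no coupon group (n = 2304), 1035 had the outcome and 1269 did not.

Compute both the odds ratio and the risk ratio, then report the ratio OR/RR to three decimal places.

3.871

From the description: a = 657, b = 109, c = 1035, d = 1269.
OR = (657·1269)/(109·1035) = 833733/112815 = 7.39027
Risk in exposed = 657/766 = 0.85770; risk in unexposed = 1035/2304 = 0.44922; RR = 1.90932
OR/RR = 7.39027 / 1.90932 = 3.87063
The outcome is not rare, so the OR lies further from 1 than the RR.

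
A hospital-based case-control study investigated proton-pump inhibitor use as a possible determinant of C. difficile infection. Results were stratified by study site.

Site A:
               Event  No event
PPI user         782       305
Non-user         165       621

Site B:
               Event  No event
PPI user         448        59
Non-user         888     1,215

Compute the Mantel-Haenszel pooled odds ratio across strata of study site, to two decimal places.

9.97

OR_MH = Σ(aᵢdᵢ/nᵢ) / Σ(bᵢcᵢ/nᵢ), where nᵢ is the stratum total.
Stratum 1 (Site A): n = 1873; a·d/n = 782·621/1873 = 259.2750; b·c/n = 305·165/1873 = 26.8687
Stratum 2 (Site B): n = 2610; a·d/n = 448·1215/2610 = 208.5517; b·c/n = 59·888/2610 = 20.0736
OR_MH = (259.2750 + 208.5517) / (26.8687 + 20.0736) = 467.8267 / 46.9422 = 9.96601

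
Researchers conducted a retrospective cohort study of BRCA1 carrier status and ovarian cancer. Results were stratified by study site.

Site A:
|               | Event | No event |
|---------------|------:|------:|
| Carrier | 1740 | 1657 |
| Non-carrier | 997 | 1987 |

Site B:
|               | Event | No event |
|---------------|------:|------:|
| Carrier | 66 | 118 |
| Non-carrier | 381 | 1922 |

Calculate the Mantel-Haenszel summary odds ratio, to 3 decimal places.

OR_MH = Σ(aᵢdᵢ/nᵢ) / Σ(bᵢcᵢ/nᵢ), where nᵢ is the stratum total.
Stratum 1 (Site A): n = 6381; a·d/n = 1740·1987/6381 = 541.8242; b·c/n = 1657·997/6381 = 258.8981
Stratum 2 (Site B): n = 2487; a·d/n = 66·1922/2487 = 51.0060; b·c/n = 118·381/2487 = 18.0772
OR_MH = (541.8242 + 51.0060) / (258.8981 + 18.0772) = 592.8302 / 276.9753 = 2.14037

2.140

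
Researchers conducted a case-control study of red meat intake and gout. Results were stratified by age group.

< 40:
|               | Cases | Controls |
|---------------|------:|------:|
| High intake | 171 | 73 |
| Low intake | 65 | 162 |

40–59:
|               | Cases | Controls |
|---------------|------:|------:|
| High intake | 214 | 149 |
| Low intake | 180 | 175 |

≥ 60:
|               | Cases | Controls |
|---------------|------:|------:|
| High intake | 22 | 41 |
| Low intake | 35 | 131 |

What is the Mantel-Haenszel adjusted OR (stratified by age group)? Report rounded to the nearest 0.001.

2.301

OR_MH = Σ(aᵢdᵢ/nᵢ) / Σ(bᵢcᵢ/nᵢ), where nᵢ is the stratum total.
Stratum 1 (< 40): n = 471; a·d/n = 171·162/471 = 58.8153; b·c/n = 73·65/471 = 10.0743
Stratum 2 (40–59): n = 718; a·d/n = 214·175/718 = 52.1588; b·c/n = 149·180/718 = 37.3538
Stratum 3 (≥ 60): n = 229; a·d/n = 22·131/229 = 12.5852; b·c/n = 41·35/229 = 6.2664
OR_MH = (58.8153 + 52.1588 + 12.5852) / (10.0743 + 37.3538 + 6.2664) = 123.5592 / 53.6944 = 2.30115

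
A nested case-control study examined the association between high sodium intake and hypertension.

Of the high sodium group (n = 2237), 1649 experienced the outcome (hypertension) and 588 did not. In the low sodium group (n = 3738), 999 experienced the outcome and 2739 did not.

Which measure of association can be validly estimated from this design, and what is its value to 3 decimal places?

7.689

From the description: a = 1649, b = 588, c = 999, d = 2739.
This is a nested case-control study: participants were sampled on outcome status, so risks in the source population cannot be estimated directly — relative risk is not valid here. The odds ratio is the appropriate measure.
OR = (a·d)/(b·c) = (1649 × 2739) / (588 × 999) = 4516611 / 587412 = 7.68900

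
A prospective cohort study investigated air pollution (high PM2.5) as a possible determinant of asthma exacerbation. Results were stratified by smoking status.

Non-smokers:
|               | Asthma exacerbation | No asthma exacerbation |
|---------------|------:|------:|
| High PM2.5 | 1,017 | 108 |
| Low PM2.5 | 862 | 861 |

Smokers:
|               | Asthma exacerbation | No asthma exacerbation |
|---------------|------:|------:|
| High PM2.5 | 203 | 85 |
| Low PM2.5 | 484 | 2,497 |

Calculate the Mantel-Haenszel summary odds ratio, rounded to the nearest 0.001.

OR_MH = Σ(aᵢdᵢ/nᵢ) / Σ(bᵢcᵢ/nᵢ), where nᵢ is the stratum total.
Stratum 1 (Non-smokers): n = 2848; a·d/n = 1017·861/2848 = 307.4568; b·c/n = 108·862/2848 = 32.6882
Stratum 2 (Smokers): n = 3269; a·d/n = 203·2497/3269 = 155.0600; b·c/n = 85·484/3269 = 12.5849
OR_MH = (307.4568 + 155.0600) / (32.6882 + 12.5849) = 462.5168 / 45.2731 = 10.21615

10.216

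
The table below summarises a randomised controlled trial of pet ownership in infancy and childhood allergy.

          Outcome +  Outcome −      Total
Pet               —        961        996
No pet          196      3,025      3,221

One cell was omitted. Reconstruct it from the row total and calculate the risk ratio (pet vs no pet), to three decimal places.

0.577

The missing cell is in the exposed row: 996 − 961 = 35.
So a = 35, b = 961, c = 196, d = 3025.
RR = [a/(a+b)] / [c/(c+d)] = (35/996) / (196/3221) = 0.03514/0.06085 = 0.57749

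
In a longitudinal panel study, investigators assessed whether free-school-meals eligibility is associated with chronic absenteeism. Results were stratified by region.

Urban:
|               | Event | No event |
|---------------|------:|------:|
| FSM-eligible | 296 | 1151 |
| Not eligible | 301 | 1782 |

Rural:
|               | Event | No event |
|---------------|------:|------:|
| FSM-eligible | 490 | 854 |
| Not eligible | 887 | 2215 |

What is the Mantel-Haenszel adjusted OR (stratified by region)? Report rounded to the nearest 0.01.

1.47

OR_MH = Σ(aᵢdᵢ/nᵢ) / Σ(bᵢcᵢ/nᵢ), where nᵢ is the stratum total.
Stratum 1 (Urban): n = 3530; a·d/n = 296·1782/3530 = 149.4255; b·c/n = 1151·301/3530 = 98.1448
Stratum 2 (Rural): n = 4446; a·d/n = 490·2215/4446 = 244.1183; b·c/n = 854·887/4446 = 170.3774
OR_MH = (149.4255 + 244.1183) / (98.1448 + 170.3774) = 393.5438 / 268.5222 = 1.46559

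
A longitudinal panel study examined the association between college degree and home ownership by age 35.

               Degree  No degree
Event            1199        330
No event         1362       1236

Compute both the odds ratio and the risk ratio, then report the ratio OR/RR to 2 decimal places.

Reading the table with exposure as columns: a = 1199 (Degree, case), b = 1362 (Degree, non-case), c = 330 (No degree, case), d = 1236.
OR = (1199·1236)/(1362·330) = 1481964/449460 = 3.29721
Risk in exposed = 1199/2561 = 0.46818; risk in unexposed = 330/1566 = 0.21073; RR = 2.22171
OR/RR = 3.29721 / 2.22171 = 1.48409
The outcome is not rare, so the OR lies further from 1 than the RR.

1.48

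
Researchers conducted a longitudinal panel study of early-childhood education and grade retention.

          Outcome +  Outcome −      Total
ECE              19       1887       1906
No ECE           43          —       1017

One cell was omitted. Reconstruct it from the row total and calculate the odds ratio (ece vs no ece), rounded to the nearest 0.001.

0.228

The missing cell is in the unexposed row: 1017 − 43 = 974.
So a = 19, b = 1887, c = 43, d = 974.
OR = (a·d)/(b·c) = (19 × 974) / (1887 × 43) = 18506 / 81141 = 0.22807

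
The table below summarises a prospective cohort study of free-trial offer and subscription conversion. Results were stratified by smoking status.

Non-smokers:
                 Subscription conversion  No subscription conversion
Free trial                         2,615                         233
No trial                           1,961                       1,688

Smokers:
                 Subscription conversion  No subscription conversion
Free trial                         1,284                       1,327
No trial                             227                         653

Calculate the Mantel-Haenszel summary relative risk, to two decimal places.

1.74

RR_MH = Σ(aᵢ·n₀ᵢ/nᵢ) / Σ(cᵢ·n₁ᵢ/nᵢ), with n₁ᵢ = aᵢ+bᵢ (exposed), n₀ᵢ = cᵢ+dᵢ (unexposed), nᵢ = n₁ᵢ+n₀ᵢ.
Stratum 1 (Non-smokers): n₁ = 2848, n₀ = 3649, n = 6497; a·n₀/n = 2615·3649/6497 = 1468.6986; c·n₁/n = 1961·2848/6497 = 859.6164
Stratum 2 (Smokers): n₁ = 2611, n₀ = 880, n = 3491; a·n₀/n = 1284·880/3491 = 323.6666; c·n₁/n = 227·2611/3491 = 169.7786
RR_MH = (1468.6986 + 323.6666) / (859.6164 + 169.7786) = 1792.3652 / 1029.3950 = 1.74118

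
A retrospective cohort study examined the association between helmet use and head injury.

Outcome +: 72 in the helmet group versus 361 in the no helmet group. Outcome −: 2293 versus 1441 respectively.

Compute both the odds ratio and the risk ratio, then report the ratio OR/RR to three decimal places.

From the description: a = 72, b = 2293, c = 361, d = 1441.
OR = (72·1441)/(2293·361) = 103752/827773 = 0.12534
Risk in exposed = 72/2365 = 0.03044; risk in unexposed = 361/1802 = 0.20033; RR = 0.15197
OR/RR = 0.12534 / 0.15197 = 0.82478
The outcome is not rare, so the OR lies further from 1 than the RR.

0.825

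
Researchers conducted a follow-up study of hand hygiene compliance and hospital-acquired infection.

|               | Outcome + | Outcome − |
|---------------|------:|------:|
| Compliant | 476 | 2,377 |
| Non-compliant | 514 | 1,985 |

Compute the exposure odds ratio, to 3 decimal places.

0.773

Cells: a = 476, b = 2377, c = 514, d = 1985.
OR = (a·d)/(b·c) = (476 × 1985) / (2377 × 514) = 944860 / 1221778 = 0.77335
Exposure is associated with lower odds of hospital-acquired infection (OR = 0.77 < 1).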